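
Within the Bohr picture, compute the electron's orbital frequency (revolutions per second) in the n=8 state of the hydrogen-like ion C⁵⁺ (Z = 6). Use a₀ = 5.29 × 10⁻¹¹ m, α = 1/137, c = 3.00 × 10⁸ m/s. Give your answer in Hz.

4.63 × 10¹⁴ Hz

r = n²a₀/Z = 5.64 × 10⁻¹⁰ m, v = Zαc/n = 1.64 × 10⁶ m/s
f = v/(2πr) = 4.63 × 10¹⁴ Hz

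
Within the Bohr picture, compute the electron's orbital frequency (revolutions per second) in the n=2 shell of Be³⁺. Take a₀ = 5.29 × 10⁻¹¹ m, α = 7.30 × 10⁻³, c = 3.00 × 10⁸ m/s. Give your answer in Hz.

1.32 × 10¹⁶ Hz

r = n²a₀/Z = 5.29 × 10⁻¹¹ m, v = Zαc/n = 4.38 × 10⁶ m/s
f = v/(2πr) = 1.32 × 10¹⁶ Hz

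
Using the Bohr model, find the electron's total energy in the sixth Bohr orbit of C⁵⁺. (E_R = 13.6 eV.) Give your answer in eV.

E_n = −E_R·Z²/n² = −13.6 × 6²/6² = -13.6 eV

-13.6 eV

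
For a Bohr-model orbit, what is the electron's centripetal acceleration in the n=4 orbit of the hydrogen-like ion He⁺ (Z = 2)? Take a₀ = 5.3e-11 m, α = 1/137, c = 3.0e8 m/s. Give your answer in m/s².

r = n²a₀/Z = 4.2e-10 m, v = Zαc/n = 1.1e6 m/s
a = v²/r = (1.1e6)² / 4.2e-10 = 2.8e21 m/s²

2.8e21 m/s²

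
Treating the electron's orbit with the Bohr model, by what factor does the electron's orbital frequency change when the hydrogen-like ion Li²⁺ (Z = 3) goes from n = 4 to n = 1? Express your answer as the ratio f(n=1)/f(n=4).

64

f ∝ Z^2 · n^-3; with Z fixed, f ∝ n^-3.
f(n=1)/f(n=4) = (1/4)^-3 = 64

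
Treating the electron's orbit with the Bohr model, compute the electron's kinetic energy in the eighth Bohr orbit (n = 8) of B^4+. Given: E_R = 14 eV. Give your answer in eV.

For a Coulomb orbit the virial theorem gives K = −E_n.
E_n = −E_R·Z²/n², so K = E_R·Z²/n² = 14 × 5²/8² = 5.5 eV

5.5 eV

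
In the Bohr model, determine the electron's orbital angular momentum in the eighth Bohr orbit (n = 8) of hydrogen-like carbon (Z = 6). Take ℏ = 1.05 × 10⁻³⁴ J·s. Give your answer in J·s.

8.40 × 10⁻³⁴ J·s

L_n = nℏ = 8 × 1.05 × 10⁻³⁴ = 8.40 × 10⁻³⁴ J·s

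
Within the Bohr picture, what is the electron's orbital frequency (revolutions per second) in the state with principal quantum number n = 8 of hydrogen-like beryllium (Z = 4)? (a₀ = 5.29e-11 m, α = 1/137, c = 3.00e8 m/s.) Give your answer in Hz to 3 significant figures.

2.06e14 Hz

r = n²a₀/Z = 8.46e-10 m, v = Zαc/n = 1.09e6 m/s
f = v/(2πr) = 2.06e14 Hz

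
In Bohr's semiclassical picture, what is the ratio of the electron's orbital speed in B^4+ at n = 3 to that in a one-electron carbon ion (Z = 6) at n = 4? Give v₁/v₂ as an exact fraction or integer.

v ∝ Z^1 · n^-1
v₁/v₂ = (5/6)^1 · (3/4)^-1 = 10/9

10/9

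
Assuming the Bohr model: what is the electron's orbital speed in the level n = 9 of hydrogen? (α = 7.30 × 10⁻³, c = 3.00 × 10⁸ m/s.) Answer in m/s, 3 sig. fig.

2.43 × 10⁵ m/s

v_n = Zαc/n = 1 × 0.00730 × 3.00 × 10⁸ / 9
    = 2.43 × 10⁵ m/s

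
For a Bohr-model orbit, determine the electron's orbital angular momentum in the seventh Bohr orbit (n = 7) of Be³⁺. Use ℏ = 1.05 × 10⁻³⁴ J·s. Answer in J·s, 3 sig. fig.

L_n = nℏ = 7 × 1.05 × 10⁻³⁴ = 7.35 × 10⁻³⁴ J·s

7.35 × 10⁻³⁴ J·s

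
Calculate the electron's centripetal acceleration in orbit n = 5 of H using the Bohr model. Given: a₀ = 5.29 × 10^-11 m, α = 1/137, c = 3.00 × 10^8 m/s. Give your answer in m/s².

1.45 × 10^20 m/s²

r = n²a₀/Z = 1.32 × 10^-9 m, v = Zαc/n = 4.38 × 10^5 m/s
a = v²/r = (4.38 × 10^5)² / 1.32 × 10^-9 = 1.45 × 10^20 m/s²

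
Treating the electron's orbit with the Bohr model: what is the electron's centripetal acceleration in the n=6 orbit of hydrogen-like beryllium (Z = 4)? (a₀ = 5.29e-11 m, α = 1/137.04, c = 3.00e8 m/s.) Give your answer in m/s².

4.47e21 m/s²

r = n²a₀/Z = 4.76e-10 m, v = Zαc/n = 1.46e6 m/s
a = v²/r = (1.46e6)² / 4.76e-10 = 4.47e21 m/s²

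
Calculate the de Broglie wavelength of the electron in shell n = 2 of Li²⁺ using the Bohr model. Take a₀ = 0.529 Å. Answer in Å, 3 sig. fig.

2.22 Å

The Bohr quantisation condition is nλ = 2πr_n.
r_n = n²a₀/Z = 0.705 Å
λ = 2πr_n/n = 2π·0.705/2 = 2.22 Å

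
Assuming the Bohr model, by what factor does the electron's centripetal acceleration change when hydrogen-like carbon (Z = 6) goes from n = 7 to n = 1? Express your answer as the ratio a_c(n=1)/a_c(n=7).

2401

a_c ∝ Z^3 · n^-4; with Z fixed, a_c ∝ n^-4.
a_c(n=1)/a_c(n=7) = (1/7)^-4 = 2401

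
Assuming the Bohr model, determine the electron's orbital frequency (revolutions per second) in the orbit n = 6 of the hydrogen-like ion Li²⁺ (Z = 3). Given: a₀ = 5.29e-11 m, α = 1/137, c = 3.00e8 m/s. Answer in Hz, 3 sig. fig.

2.75e14 Hz

r = n²a₀/Z = 6.35e-10 m, v = Zαc/n = 1.09e6 m/s
f = v/(2πr) = 2.75e14 Hz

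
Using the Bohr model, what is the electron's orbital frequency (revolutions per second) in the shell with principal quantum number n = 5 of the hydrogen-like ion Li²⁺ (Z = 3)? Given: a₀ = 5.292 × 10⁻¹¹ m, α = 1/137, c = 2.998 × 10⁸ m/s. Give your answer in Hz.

4.739 × 10¹⁴ Hz

r = n²a₀/Z = 4.410 × 10⁻¹⁰ m, v = Zαc/n = 1.313 × 10⁶ m/s
f = v/(2πr) = 4.739 × 10¹⁴ Hz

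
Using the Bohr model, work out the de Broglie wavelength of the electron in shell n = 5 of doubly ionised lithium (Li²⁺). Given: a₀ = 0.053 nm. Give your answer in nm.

The Bohr quantisation condition is nλ = 2πr_n.
r_n = n²a₀/Z = 0.44 nm
λ = 2πr_n/n = 2π·0.44/5 = 0.56 nm

0.56 nm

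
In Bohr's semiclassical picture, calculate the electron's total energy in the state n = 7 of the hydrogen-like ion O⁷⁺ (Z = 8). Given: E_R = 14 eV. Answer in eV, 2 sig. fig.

-18 eV

E_n = −E_R·Z²/n² = −14 × 8²/7² = -18 eV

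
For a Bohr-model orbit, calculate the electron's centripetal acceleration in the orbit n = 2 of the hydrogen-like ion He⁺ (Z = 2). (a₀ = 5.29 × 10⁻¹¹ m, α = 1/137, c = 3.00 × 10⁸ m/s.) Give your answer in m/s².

4.53 × 10²² m/s²

r = n²a₀/Z = 1.06 × 10⁻¹⁰ m, v = Zαc/n = 2.19 × 10⁶ m/s
a = v²/r = (2.19 × 10⁶)² / 1.06 × 10⁻¹⁰ = 4.53 × 10²² m/s²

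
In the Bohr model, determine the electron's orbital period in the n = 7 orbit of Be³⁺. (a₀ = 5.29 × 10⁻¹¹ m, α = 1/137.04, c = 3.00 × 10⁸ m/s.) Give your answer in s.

3.25 × 10⁻¹⁵ s

r = n²a₀/Z = 7²·5.29 × 10⁻¹¹/4 = 6.48 × 10⁻¹⁰ m
v = Zαc/n = 4·0.00730·3.00 × 10⁸/7 = 1.25 × 10⁶ m/s
T = 2πr/v = 3.25 × 10⁻¹⁵ s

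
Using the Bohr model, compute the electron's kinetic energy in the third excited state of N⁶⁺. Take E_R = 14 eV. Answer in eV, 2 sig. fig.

43 eV

For a Coulomb orbit the virial theorem gives K = −E_n.
E_n = −E_R·Z²/n², so K = E_R·Z²/n² = 14 × 7²/4² = 43 eV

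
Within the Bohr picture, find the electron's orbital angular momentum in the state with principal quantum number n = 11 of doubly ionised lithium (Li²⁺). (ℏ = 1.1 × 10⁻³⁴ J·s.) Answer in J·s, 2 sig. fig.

1.2 × 10⁻³³ J·s

L_n = nℏ = 11 × 1.1 × 10⁻³⁴ = 1.2 × 10⁻³³ J·s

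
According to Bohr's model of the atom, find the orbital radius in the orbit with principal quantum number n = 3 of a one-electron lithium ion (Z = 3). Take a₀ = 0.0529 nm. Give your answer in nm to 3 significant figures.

r_n = n²a₀/Z = 3² × 0.0529 / 3
    = 9 × 0.0529 / 3 = 0.159 nm

0.159 nm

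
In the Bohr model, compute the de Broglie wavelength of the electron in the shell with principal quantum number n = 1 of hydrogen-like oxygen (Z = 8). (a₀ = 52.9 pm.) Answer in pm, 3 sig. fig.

The Bohr quantisation condition is nλ = 2πr_n.
r_n = n²a₀/Z = 6.61 pm
λ = 2πr_n/n = 2π·6.61/1 = 41.5 pm

41.5 pm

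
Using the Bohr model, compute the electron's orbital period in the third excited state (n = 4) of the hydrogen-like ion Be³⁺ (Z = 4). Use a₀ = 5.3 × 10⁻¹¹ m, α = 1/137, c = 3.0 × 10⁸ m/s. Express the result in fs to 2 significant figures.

0.61 fs

r = n²a₀/Z = 4²·5.3 × 10⁻¹¹/4 = 2.1 × 10⁻¹⁰ m
v = Zαc/n = 4·0.0073·3.0 × 10⁸/4 = 2.2 × 10⁶ m/s
T = 2πr/v = 6.1 × 10⁻¹⁶ s = 0.61 fs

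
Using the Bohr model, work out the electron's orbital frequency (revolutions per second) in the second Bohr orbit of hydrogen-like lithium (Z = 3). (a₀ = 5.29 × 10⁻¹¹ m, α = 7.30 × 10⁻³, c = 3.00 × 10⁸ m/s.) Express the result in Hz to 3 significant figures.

7.41 × 10¹⁵ Hz

r = n²a₀/Z = 7.05 × 10⁻¹¹ m, v = Zαc/n = 3.29 × 10⁶ m/s
f = v/(2πr) = 7.41 × 10¹⁵ Hz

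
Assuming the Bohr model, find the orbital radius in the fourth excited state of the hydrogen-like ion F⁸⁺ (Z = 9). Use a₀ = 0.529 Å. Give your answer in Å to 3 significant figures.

1.47 Å

r_n = n²a₀/Z = 5² × 0.529 / 9
    = 25 × 0.529 / 9 = 1.47 Å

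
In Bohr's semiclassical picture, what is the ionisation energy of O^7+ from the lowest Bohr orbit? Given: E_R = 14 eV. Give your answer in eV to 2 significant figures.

900 eV

E_n = −E_R·Z²/n² = −14 × 8²/1² eV = -900 eV
Ionisation energy = −E_n = 900 eV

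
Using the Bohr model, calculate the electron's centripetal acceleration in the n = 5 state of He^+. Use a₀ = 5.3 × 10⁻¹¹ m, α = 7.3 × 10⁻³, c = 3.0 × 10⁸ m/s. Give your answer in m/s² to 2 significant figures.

1.2 × 10²¹ m/s²

r = n²a₀/Z = 6.6 × 10⁻¹⁰ m, v = Zαc/n = 8.8 × 10⁵ m/s
a = v²/r = (8.8 × 10⁵)² / 6.6 × 10⁻¹⁰ = 1.2 × 10²¹ m/s²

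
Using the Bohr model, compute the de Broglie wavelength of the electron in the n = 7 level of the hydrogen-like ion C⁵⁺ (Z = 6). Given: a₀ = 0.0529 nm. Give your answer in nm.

0.388 nm

The Bohr quantisation condition is nλ = 2πr_n.
r_n = n²a₀/Z = 0.432 nm
λ = 2πr_n/n = 2π·0.432/7 = 0.388 nm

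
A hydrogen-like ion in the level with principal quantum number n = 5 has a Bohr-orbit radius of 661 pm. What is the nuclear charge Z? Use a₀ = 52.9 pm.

r_n = n²a₀/Z ⇒ Z = n²a₀/r = 5² × 52.9 / 661 ≈ 2.00
Z = 2

2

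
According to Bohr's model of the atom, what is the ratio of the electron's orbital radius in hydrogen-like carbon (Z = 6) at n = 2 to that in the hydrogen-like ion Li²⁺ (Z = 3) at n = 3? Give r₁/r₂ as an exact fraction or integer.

r ∝ Z^-1 · n^2
r₁/r₂ = (6/3)^-1 · (2/3)^2 = 2/9

2/9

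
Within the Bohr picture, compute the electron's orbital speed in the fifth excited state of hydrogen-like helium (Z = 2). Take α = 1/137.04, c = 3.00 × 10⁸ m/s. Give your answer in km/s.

730 km/s

v_n = Zαc/n = 2 × 0.00730 × 3.00 × 10⁸ / 6
    = 730 km/s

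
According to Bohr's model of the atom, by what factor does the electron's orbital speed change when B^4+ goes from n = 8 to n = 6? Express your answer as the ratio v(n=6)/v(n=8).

4/3

v ∝ Z^1 · n^-1; with Z fixed, v ∝ n^-1.
v(n=6)/v(n=8) = (6/8)^-1 = 4/3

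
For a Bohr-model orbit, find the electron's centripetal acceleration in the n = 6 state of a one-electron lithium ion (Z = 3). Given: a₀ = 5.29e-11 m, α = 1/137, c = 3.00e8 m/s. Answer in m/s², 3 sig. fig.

r = n²a₀/Z = 6.35e-10 m, v = Zαc/n = 1.09e6 m/s
a = v²/r = (1.09e6)² / 6.35e-10 = 1.89e21 m/s²

1.89e21 m/s²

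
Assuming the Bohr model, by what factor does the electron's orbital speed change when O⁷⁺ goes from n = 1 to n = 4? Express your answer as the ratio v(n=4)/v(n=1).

1/4

v ∝ Z^1 · n^-1; with Z fixed, v ∝ n^-1.
v(n=4)/v(n=1) = (4/1)^-1 = 1/4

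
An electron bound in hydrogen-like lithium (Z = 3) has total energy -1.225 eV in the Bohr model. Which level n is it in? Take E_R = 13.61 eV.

10

E_n = −E_R Z²/n² ⇒ n² = E_R Z²/(−E_n) = 13.61 × 3² / 1.225 ≈ 99.99
n = 10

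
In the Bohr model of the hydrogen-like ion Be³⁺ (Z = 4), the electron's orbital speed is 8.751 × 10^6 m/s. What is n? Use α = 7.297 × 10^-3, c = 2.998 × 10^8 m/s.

v_n = Zαc/n ⇒ n = Zαc/v = 4 × 0.007297 × 2.998 × 10^8 / 8.751 × 10^6 ≈ 1.00
n = 1

1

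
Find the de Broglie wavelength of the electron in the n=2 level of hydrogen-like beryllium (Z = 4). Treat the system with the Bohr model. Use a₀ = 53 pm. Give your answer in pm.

The Bohr quantisation condition is nλ = 2πr_n.
r_n = n²a₀/Z = 53 pm
λ = 2πr_n/n = 2π·53/2 = 170 pm

170 pm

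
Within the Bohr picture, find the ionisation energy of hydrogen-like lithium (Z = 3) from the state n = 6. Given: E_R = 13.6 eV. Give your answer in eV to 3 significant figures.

3.40 eV

E_n = −E_R·Z²/n² = −13.6 × 3²/6² eV = -3.40 eV
Ionisation energy = −E_n = 3.40 eV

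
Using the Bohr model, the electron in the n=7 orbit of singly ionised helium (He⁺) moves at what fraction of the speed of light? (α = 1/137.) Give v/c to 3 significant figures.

v_n = Zαc/n, so v/c = Zα/n = 2 × 0.00730 / 7 = 0.00209

0.00209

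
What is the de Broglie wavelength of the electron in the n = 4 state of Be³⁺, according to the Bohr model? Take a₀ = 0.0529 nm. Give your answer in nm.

0.332 nm

The Bohr quantisation condition is nλ = 2πr_n.
r_n = n²a₀/Z = 0.212 nm
λ = 2πr_n/n = 2π·0.212/4 = 0.332 nm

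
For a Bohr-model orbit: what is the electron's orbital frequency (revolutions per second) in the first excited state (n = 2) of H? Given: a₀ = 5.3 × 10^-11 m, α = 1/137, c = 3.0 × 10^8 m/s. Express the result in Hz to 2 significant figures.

r = n²a₀/Z = 2.1 × 10^-10 m, v = Zαc/n = 1.1 × 10^6 m/s
f = v/(2πr) = 8.2 × 10^14 Hz

8.2 × 10^14 Hz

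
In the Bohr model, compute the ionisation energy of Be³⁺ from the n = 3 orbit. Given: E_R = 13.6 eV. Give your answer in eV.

E_n = −E_R·Z²/n² = −13.6 × 4²/3² eV = -24.2 eV
Ionisation energy = −E_n = 24.2 eV

24.2 eV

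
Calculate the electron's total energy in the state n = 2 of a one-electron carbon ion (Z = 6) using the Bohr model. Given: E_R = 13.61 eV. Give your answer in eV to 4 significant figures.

E_n = −E_R·Z²/n² = −13.61 × 6²/2² = -122.5 eV

-122.5 eV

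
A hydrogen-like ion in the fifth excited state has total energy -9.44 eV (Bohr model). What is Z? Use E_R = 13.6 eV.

E_n = −E_R Z²/n² ⇒ Z² = −E_n n²/E_R = 9.44 × 6² / 13.6 ≈ 24.99
Z = 5

5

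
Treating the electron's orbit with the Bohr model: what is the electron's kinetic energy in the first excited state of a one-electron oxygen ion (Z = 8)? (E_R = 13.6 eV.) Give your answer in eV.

218 eV

For a Coulomb orbit the virial theorem gives K = −E_n.
E_n = −E_R·Z²/n², so K = E_R·Z²/n² = 13.6 × 8²/2² = 218 eV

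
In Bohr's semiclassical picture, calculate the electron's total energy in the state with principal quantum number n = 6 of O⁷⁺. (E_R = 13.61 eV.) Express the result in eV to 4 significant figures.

E_n = −E_R·Z²/n² = −13.61 × 8²/6² = -24.20 eV

-24.20 eV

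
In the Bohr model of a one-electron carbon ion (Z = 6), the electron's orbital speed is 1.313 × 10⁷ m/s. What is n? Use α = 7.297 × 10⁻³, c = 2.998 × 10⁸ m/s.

v_n = Zαc/n ⇒ n = Zαc/v = 6 × 0.007297 × 2.998 × 10⁸ / 1.313 × 10⁷ ≈ 1.00
n = 1

1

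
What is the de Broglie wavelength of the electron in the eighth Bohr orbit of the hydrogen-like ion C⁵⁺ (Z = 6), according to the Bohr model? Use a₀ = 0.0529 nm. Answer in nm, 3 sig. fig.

0.443 nm

The Bohr quantisation condition is nλ = 2πr_n.
r_n = n²a₀/Z = 0.564 nm
λ = 2πr_n/n = 2π·0.564/8 = 0.443 nm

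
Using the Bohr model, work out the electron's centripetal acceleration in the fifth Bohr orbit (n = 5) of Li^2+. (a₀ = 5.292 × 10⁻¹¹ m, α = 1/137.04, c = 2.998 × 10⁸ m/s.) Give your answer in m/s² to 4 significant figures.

r = n²a₀/Z = 4.410 × 10⁻¹⁰ m, v = Zαc/n = 1.313 × 10⁶ m/s
a = v²/r = (1.313 × 10⁶)² / 4.410 × 10⁻¹⁰ = 3.907 × 10²¹ m/s²

3.907 × 10²¹ m/s²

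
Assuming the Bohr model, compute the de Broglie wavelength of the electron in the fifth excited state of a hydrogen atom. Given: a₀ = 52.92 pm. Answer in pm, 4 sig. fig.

The Bohr quantisation condition is nλ = 2πr_n.
r_n = n²a₀/Z = 1905 pm
λ = 2πr_n/n = 2π·1905/6 = 1995 pm

1995 pm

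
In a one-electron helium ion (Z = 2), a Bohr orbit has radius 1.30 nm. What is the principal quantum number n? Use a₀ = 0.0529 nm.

r_n = n²a₀/Z ⇒ n² = rZ/a₀ = 1.30 × 2 / 0.0529 ≈ 49.15
n = 7

7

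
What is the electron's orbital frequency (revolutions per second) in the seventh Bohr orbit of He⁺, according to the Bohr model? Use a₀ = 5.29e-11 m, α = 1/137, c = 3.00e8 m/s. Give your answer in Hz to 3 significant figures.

r = n²a₀/Z = 1.30e-9 m, v = Zαc/n = 6.26e5 m/s
f = v/(2πr) = 7.68e13 Hz

7.68e13 Hz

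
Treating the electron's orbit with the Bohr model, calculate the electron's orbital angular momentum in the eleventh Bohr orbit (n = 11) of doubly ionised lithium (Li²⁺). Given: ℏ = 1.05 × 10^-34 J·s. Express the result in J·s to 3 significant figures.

L_n = nℏ = 11 × 1.05 × 10^-34 = 1.16 × 10^-33 J·s

1.16 × 10^-33 J·s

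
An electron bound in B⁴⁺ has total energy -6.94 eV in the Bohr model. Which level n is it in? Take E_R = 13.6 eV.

7

E_n = −E_R Z²/n² ⇒ n² = E_R Z²/(−E_n) = 13.6 × 5² / 6.94 ≈ 48.99
n = 7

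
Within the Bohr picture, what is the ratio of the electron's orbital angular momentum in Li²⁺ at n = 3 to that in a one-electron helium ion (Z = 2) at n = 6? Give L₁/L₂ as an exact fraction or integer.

1/2

L = nℏ is independent of Z.
L₁/L₂ = n₁/n₂ = 3/6 = 1/2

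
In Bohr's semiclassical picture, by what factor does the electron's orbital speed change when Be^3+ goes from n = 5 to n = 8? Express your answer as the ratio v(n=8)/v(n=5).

v ∝ Z^1 · n^-1; with Z fixed, v ∝ n^-1.
v(n=8)/v(n=5) = (8/5)^-1 = 5/8

5/8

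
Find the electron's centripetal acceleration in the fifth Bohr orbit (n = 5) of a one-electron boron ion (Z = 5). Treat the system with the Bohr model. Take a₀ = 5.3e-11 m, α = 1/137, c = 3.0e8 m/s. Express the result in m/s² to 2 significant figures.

r = n²a₀/Z = 2.6e-10 m, v = Zαc/n = 2.2e6 m/s
a = v²/r = (2.2e6)² / 2.6e-10 = 1.8e22 m/s²

1.8e22 m/s²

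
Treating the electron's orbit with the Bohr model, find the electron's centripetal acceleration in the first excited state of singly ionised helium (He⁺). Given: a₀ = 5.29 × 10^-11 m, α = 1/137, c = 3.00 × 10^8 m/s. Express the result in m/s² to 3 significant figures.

4.53 × 10^22 m/s²

r = n²a₀/Z = 1.06 × 10^-10 m, v = Zαc/n = 2.19 × 10^6 m/s
a = v²/r = (2.19 × 10^6)² / 1.06 × 10^-10 = 4.53 × 10^22 m/s²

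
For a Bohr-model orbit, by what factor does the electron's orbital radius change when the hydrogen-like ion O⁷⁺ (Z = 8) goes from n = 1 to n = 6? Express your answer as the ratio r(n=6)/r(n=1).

r ∝ Z^-1 · n^2; with Z fixed, r ∝ n^2.
r(n=6)/r(n=1) = (6/1)^2 = 36

36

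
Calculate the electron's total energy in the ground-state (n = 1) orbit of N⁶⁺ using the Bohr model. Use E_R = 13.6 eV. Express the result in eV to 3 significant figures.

-666 eV

E_n = −E_R·Z²/n² = −13.6 × 7²/1² = -666 eV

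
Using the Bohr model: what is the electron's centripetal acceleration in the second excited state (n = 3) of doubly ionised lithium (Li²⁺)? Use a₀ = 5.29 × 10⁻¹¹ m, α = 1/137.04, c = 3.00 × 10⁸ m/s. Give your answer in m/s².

3.02 × 10²² m/s²

r = n²a₀/Z = 1.59 × 10⁻¹⁰ m, v = Zαc/n = 2.19 × 10⁶ m/s
a = v²/r = (2.19 × 10⁶)² / 1.59 × 10⁻¹⁰ = 3.02 × 10²² m/s²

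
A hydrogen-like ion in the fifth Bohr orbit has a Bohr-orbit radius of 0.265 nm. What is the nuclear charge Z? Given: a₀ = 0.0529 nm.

5

r_n = n²a₀/Z ⇒ Z = n²a₀/r = 5² × 0.0529 / 0.265 ≈ 4.99
Z = 5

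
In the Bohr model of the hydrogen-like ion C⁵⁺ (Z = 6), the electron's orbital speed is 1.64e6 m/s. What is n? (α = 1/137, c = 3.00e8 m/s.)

8

v_n = Zαc/n ⇒ n = Zαc/v = 6 × 0.00730 × 3.00e8 / 1.64e6 ≈ 8.01
n = 8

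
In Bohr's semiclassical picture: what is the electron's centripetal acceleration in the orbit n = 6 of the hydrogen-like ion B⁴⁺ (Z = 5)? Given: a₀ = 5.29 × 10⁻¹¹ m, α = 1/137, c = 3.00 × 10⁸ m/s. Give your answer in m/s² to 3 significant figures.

r = n²a₀/Z = 3.81 × 10⁻¹⁰ m, v = Zαc/n = 1.82 × 10⁶ m/s
a = v²/r = (1.82 × 10⁶)² / 3.81 × 10⁻¹⁰ = 8.74 × 10²¹ m/s²

8.74 × 10²¹ m/s²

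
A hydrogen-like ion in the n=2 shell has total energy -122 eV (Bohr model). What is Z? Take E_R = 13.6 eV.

6

E_n = −E_R Z²/n² ⇒ Z² = −E_n n²/E_R = 122 × 2² / 13.6 ≈ 35.88
Z = 6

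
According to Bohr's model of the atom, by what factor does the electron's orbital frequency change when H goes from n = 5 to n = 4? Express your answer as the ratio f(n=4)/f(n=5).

f ∝ Z^2 · n^-3; with Z fixed, f ∝ n^-3.
f(n=4)/f(n=5) = (4/5)^-3 = 125/64

125/64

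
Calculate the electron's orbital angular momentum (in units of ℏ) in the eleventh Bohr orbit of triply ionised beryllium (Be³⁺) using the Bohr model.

L_n = nℏ, so L/ℏ = n = 11.

11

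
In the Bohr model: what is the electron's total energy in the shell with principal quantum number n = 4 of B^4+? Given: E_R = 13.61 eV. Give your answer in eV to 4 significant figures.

-21.27 eV

E_n = −E_R·Z²/n² = −13.61 × 5²/4² = -21.27 eV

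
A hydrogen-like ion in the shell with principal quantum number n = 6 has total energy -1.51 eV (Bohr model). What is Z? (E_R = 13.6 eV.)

E_n = −E_R Z²/n² ⇒ Z² = −E_n n²/E_R = 1.51 × 6² / 13.6 ≈ 4.00
Z = 2

2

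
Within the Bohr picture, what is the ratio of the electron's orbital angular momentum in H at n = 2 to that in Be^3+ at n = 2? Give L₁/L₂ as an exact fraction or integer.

L = nℏ is independent of Z.
L₁/L₂ = n₁/n₂ = 2/2 = 1

1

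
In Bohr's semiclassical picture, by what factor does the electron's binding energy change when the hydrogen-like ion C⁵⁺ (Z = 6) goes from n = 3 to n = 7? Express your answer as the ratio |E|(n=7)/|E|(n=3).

9/49

|E| ∝ Z^2 · n^-2; with Z fixed, |E| ∝ n^-2.
|E|(n=7)/|E|(n=3) = (7/3)^-2 = 9/49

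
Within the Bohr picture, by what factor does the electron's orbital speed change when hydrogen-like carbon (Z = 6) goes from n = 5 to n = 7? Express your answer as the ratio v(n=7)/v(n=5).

v ∝ Z^1 · n^-1; with Z fixed, v ∝ n^-1.
v(n=7)/v(n=5) = (7/5)^-1 = 5/7

5/7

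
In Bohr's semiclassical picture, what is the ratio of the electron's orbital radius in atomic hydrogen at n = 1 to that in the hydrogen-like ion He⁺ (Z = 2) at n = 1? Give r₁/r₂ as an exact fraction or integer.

r ∝ Z^-1 · n^2
r₁/r₂ = (1/2)^-1 · (1/1)^2 = 2

2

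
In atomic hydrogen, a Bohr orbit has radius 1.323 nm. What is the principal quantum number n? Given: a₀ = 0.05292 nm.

r_n = n²a₀/Z ⇒ n² = rZ/a₀ = 1.323 × 1 / 0.05292 ≈ 25.00
n = 5

5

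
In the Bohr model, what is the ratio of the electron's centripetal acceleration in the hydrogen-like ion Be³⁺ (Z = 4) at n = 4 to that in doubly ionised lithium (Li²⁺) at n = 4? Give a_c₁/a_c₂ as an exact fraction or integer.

64/27

a_c ∝ Z^3 · n^-4
a_c₁/a_c₂ = (4/3)^3 · (4/4)^-4 = 64/27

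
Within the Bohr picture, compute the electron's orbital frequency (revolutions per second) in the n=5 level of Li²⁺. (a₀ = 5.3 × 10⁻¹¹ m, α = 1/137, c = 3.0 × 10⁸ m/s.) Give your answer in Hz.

4.7 × 10¹⁴ Hz

r = n²a₀/Z = 4.4 × 10⁻¹⁰ m, v = Zαc/n = 1.3 × 10⁶ m/s
f = v/(2πr) = 4.7 × 10¹⁴ Hz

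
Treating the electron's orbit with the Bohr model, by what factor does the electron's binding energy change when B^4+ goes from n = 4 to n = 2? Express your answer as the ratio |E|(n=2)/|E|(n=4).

|E| ∝ Z^2 · n^-2; with Z fixed, |E| ∝ n^-2.
|E|(n=2)/|E|(n=4) = (2/4)^-2 = 4

4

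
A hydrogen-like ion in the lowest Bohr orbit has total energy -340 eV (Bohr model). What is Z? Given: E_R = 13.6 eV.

E_n = −E_R Z²/n² ⇒ Z² = −E_n n²/E_R = 340 × 1² / 13.6 ≈ 25.00
Z = 5

5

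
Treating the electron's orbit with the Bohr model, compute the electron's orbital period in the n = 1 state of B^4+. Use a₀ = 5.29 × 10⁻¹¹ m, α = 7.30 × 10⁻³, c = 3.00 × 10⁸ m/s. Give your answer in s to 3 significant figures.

r = n²a₀/Z = 1²·5.29 × 10⁻¹¹/5 = 1.06 × 10⁻¹¹ m
v = Zαc/n = 5·0.00730·3.00 × 10⁸/1 = 1.09 × 10⁷ m/s
T = 2πr/v = 6.07 × 10⁻¹⁸ s

6.07 × 10⁻¹⁸ s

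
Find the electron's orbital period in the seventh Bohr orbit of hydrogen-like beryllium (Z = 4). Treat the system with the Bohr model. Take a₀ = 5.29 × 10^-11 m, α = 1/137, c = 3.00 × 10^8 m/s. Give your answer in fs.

r = n²a₀/Z = 7²·5.29 × 10^-11/4 = 6.48 × 10^-10 m
v = Zαc/n = 4·0.00730·3.00 × 10^8/7 = 1.25 × 10^6 m/s
T = 2πr/v = 3.25 × 10^-15 s = 3.25 fs

3.25 fs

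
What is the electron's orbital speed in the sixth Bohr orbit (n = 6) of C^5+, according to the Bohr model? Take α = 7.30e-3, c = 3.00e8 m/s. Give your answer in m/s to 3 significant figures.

2.19e6 m/s

v_n = Zαc/n = 6 × 0.00730 × 3.00e8 / 6
    = 2.19e6 m/s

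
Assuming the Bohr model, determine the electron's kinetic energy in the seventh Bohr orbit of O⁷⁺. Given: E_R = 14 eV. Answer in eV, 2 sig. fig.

For a Coulomb orbit the virial theorem gives K = −E_n.
E_n = −E_R·Z²/n², so K = E_R·Z²/n² = 14 × 8²/7² = 18 eV

18 eV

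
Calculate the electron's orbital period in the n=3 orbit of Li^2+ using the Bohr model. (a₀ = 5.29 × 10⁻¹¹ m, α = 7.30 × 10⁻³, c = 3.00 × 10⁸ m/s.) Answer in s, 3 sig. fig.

4.55 × 10⁻¹⁶ s

r = n²a₀/Z = 3²·5.29 × 10⁻¹¹/3 = 1.59 × 10⁻¹⁰ m
v = Zαc/n = 3·0.00730·3.00 × 10⁸/3 = 2.19 × 10⁶ m/s
T = 2πr/v = 4.55 × 10⁻¹⁶ s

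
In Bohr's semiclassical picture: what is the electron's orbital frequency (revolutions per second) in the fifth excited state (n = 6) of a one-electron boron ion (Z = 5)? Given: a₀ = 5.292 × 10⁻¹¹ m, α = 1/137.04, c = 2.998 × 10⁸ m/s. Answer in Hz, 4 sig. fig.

7.615 × 10¹⁴ Hz

r = n²a₀/Z = 3.810 × 10⁻¹⁰ m, v = Zαc/n = 1.823 × 10⁶ m/s
f = v/(2πr) = 7.615 × 10¹⁴ Hz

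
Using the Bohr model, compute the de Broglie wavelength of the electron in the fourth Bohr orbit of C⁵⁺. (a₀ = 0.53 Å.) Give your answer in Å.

2.2 Å

The Bohr quantisation condition is nλ = 2πr_n.
r_n = n²a₀/Z = 1.4 Å
λ = 2πr_n/n = 2π·1.4/4 = 2.2 Å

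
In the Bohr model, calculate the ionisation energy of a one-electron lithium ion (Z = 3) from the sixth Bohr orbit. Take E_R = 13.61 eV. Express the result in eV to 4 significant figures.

E_n = −E_R·Z²/n² = −13.61 × 3²/6² eV = -3.402 eV
Ionisation energy = −E_n = 3.402 eV

3.402 eV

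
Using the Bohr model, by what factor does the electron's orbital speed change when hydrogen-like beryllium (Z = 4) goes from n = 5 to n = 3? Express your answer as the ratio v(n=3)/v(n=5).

v ∝ Z^1 · n^-1; with Z fixed, v ∝ n^-1.
v(n=3)/v(n=5) = (3/5)^-1 = 5/3

5/3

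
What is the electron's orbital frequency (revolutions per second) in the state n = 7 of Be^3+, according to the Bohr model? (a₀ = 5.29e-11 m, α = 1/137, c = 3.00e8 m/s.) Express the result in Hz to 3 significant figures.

r = n²a₀/Z = 6.48e-10 m, v = Zαc/n = 1.25e6 m/s
f = v/(2πr) = 3.07e14 Hz

3.07e14 Hz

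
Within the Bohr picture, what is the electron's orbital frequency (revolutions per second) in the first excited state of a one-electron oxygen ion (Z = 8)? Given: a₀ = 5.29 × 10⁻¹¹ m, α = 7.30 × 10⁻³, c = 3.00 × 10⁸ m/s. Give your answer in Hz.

r = n²a₀/Z = 2.65 × 10⁻¹¹ m, v = Zαc/n = 8.76 × 10⁶ m/s
f = v/(2πr) = 5.27 × 10¹⁶ Hz

5.27 × 10¹⁶ Hz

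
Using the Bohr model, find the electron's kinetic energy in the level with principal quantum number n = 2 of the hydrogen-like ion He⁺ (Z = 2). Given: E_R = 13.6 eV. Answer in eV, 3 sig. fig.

13.6 eV

For a Coulomb orbit the virial theorem gives K = −E_n.
E_n = −E_R·Z²/n², so K = E_R·Z²/n² = 13.6 × 2²/2² = 13.6 eV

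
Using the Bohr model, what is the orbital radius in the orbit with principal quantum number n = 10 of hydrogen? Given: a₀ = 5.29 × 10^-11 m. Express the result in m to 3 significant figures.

5.29 × 10^-9 m

r_n = n²a₀/Z = 10² × 5.29 × 10^-11 / 1
    = 100 × 5.29 × 10^-11 / 1 = 5.29 × 10^-9 m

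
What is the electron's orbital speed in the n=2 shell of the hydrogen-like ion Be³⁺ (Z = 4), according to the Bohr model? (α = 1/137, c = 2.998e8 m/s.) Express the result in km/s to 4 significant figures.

v_n = Zαc/n = 4 × 0.007299 × 2.998e8 / 2
    = 4377 km/s

4377 km/s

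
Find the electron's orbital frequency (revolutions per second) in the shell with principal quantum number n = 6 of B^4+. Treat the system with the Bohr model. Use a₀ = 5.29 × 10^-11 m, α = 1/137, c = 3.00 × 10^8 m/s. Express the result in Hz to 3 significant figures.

r = n²a₀/Z = 3.81 × 10^-10 m, v = Zαc/n = 1.82 × 10^6 m/s
f = v/(2πr) = 7.63 × 10^14 Hz

7.63 × 10^14 Hz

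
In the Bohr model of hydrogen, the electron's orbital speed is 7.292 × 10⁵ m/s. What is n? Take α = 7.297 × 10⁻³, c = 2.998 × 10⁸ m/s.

v_n = Zαc/n ⇒ n = Zαc/v = 1 × 0.007297 × 2.998 × 10⁸ / 7.292 × 10⁵ ≈ 3.00
n = 3

3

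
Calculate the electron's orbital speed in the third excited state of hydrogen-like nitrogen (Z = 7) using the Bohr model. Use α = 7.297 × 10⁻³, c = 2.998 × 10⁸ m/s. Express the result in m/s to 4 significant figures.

3.828 × 10⁶ m/s

v_n = Zαc/n = 7 × 0.007297 × 2.998 × 10⁸ / 4
    = 3.828 × 10⁶ m/s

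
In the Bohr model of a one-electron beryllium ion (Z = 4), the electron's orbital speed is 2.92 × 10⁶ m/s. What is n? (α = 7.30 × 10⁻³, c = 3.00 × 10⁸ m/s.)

v_n = Zαc/n ⇒ n = Zαc/v = 4 × 0.00730 × 3.00 × 10⁸ / 2.92 × 10⁶ ≈ 3.00
n = 3

3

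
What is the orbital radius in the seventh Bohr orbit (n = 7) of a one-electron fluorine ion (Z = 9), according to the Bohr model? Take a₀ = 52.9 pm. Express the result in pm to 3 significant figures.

r_n = n²a₀/Z = 7² × 52.9 / 9
    = 49 × 52.9 / 9 = 288 pm

288 pm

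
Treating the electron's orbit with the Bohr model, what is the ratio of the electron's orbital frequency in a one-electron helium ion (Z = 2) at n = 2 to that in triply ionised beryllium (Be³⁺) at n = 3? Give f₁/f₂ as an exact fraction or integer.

f ∝ Z^2 · n^-3
f₁/f₂ = (2/4)^2 · (2/3)^-3 = 27/32

27/32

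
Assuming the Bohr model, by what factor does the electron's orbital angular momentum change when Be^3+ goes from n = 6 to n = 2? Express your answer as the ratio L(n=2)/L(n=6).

L = nℏ depends only on n, so L ∝ n.
L(n=2)/L(n=6) = (2/6)^1 = 1/3

1/3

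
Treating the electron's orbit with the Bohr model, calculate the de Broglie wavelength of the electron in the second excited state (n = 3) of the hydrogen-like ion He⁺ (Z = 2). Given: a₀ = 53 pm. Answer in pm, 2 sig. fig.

500 pm

The Bohr quantisation condition is nλ = 2πr_n.
r_n = n²a₀/Z = 240 pm
λ = 2πr_n/n = 2π·240/3 = 500 pm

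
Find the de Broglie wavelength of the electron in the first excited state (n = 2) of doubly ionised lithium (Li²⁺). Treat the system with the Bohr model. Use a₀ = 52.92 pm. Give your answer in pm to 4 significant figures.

221.7 pm

The Bohr quantisation condition is nλ = 2πr_n.
r_n = n²a₀/Z = 70.56 pm
λ = 2πr_n/n = 2π·70.56/2 = 221.7 pm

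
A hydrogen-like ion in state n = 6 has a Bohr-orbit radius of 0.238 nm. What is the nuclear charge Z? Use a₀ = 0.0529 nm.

8

r_n = n²a₀/Z ⇒ Z = n²a₀/r = 6² × 0.0529 / 0.238 ≈ 8.00
Z = 8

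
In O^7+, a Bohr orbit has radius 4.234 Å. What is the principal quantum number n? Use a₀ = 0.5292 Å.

r_n = n²a₀/Z ⇒ n² = rZ/a₀ = 4.234 × 8 / 0.5292 ≈ 64.01
n = 8

8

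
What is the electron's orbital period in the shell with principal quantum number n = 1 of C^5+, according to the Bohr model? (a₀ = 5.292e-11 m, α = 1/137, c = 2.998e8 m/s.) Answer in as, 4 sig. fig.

4.221 as

r = n²a₀/Z = 1²·5.292e-11/6 = 8.820e-12 m
v = Zαc/n = 6·0.007299·2.998e8/1 = 1.313e7 m/s
T = 2πr/v = 4.221e-18 s = 4.221 as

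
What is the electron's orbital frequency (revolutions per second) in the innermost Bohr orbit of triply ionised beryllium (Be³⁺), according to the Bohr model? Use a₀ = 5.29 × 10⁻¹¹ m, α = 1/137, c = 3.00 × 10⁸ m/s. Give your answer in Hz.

r = n²a₀/Z = 1.32 × 10⁻¹¹ m, v = Zαc/n = 8.76 × 10⁶ m/s
f = v/(2πr) = 1.05 × 10¹⁷ Hz

1.05 × 10¹⁷ Hz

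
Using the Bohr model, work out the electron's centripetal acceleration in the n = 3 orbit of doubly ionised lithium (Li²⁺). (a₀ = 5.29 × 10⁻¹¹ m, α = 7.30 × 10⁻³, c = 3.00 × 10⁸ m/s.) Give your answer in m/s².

r = n²a₀/Z = 1.59 × 10⁻¹⁰ m, v = Zαc/n = 2.19 × 10⁶ m/s
a = v²/r = (2.19 × 10⁶)² / 1.59 × 10⁻¹⁰ = 3.02 × 10²² m/s²

3.02 × 10²² m/s²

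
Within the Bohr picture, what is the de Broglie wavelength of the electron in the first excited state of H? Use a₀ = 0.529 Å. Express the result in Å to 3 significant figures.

The Bohr quantisation condition is nλ = 2πr_n.
r_n = n²a₀/Z = 2.12 Å
λ = 2πr_n/n = 2π·2.12/2 = 6.65 Å

6.65 Å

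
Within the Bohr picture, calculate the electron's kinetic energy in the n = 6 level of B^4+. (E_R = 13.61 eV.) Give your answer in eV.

9.451 eV

For a Coulomb orbit the virial theorem gives K = −E_n.
E_n = −E_R·Z²/n², so K = E_R·Z²/n² = 13.61 × 5²/6² = 9.451 eV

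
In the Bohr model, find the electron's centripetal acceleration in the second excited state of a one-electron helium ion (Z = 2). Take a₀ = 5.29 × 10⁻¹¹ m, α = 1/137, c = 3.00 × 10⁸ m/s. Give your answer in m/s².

r = n²a₀/Z = 2.38 × 10⁻¹⁰ m, v = Zαc/n = 1.46 × 10⁶ m/s
a = v²/r = (1.46 × 10⁶)² / 2.38 × 10⁻¹⁰ = 8.95 × 10²¹ m/s²

8.95 × 10²¹ m/s²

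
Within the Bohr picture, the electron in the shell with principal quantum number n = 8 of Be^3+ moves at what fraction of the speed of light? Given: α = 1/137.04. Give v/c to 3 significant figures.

v_n = Zαc/n, so v/c = Zα/n = 4 × 0.00730 / 8 = 0.00365

0.00365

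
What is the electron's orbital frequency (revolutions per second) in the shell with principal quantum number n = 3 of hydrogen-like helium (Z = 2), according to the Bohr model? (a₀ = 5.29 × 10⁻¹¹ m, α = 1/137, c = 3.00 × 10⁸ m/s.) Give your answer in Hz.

9.76 × 10¹⁴ Hz

r = n²a₀/Z = 2.38 × 10⁻¹⁰ m, v = Zαc/n = 1.46 × 10⁶ m/s
f = v/(2πr) = 9.76 × 10¹⁴ Hz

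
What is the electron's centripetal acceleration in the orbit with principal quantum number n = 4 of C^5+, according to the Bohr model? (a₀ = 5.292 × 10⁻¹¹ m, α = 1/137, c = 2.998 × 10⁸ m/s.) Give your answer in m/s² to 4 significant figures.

r = n²a₀/Z = 1.411 × 10⁻¹⁰ m, v = Zαc/n = 3.282 × 10⁶ m/s
a = v²/r = (3.282 × 10⁶)² / 1.411 × 10⁻¹⁰ = 7.635 × 10²² m/s²

7.635 × 10²² m/s²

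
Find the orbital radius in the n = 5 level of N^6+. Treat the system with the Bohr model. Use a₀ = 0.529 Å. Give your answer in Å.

r_n = n²a₀/Z = 5² × 0.529 / 7
    = 25 × 0.529 / 7 = 1.89 Å

1.89 Å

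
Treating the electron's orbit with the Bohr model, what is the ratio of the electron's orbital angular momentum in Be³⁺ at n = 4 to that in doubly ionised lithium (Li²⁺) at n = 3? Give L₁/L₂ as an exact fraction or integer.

4/3

L = nℏ is independent of Z.
L₁/L₂ = n₁/n₂ = 4/3 = 4/3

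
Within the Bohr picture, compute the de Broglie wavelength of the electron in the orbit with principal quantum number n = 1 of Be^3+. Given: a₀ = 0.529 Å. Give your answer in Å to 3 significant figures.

0.831 Å

The Bohr quantisation condition is nλ = 2πr_n.
r_n = n²a₀/Z = 0.132 Å
λ = 2πr_n/n = 2π·0.132/1 = 0.831 Å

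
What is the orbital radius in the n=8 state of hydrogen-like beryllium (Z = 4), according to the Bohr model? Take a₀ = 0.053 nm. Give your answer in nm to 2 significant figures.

0.85 nm

r_n = n²a₀/Z = 8² × 0.053 / 4
    = 64 × 0.053 / 4 = 0.85 nm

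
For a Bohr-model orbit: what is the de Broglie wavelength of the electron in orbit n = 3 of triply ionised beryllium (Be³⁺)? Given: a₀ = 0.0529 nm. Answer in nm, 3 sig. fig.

0.249 nm

The Bohr quantisation condition is nλ = 2πr_n.
r_n = n²a₀/Z = 0.119 nm
λ = 2πr_n/n = 2π·0.119/3 = 0.249 nm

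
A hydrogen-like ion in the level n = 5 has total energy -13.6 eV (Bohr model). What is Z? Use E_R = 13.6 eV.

E_n = −E_R Z²/n² ⇒ Z² = −E_n n²/E_R = 13.6 × 5² / 13.6 ≈ 25.00
Z = 5

5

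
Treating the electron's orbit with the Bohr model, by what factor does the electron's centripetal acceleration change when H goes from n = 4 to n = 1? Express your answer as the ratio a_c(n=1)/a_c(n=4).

256

a_c ∝ Z^3 · n^-4; with Z fixed, a_c ∝ n^-4.
a_c(n=1)/a_c(n=4) = (1/4)^-4 = 256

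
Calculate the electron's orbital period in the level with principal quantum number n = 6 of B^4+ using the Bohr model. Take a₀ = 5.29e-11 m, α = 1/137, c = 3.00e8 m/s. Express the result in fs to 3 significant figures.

r = n²a₀/Z = 6²·5.29e-11/5 = 3.81e-10 m
v = Zαc/n = 5·0.00730·3.00e8/6 = 1.82e6 m/s
T = 2πr/v = 1.31e-15 s = 1.31 fs

1.31 fs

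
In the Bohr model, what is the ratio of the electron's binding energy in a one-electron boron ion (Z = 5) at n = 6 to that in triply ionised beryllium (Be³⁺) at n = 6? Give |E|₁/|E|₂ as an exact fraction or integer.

25/16

|E| ∝ Z^2 · n^-2
|E|₁/|E|₂ = (5/4)^2 · (6/6)^-2 = 25/16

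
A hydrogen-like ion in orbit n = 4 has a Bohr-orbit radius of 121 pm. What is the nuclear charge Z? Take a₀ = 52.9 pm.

7

r_n = n²a₀/Z ⇒ Z = n²a₀/r = 4² × 52.9 / 121 ≈ 7.00
Z = 7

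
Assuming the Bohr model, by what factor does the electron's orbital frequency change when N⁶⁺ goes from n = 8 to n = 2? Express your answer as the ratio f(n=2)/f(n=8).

64

f ∝ Z^2 · n^-3; with Z fixed, f ∝ n^-3.
f(n=2)/f(n=8) = (2/8)^-3 = 64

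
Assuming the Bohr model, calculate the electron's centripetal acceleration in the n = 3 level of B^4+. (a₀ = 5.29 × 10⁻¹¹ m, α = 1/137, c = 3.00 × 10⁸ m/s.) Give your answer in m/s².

1.40 × 10²³ m/s²

r = n²a₀/Z = 9.52 × 10⁻¹¹ m, v = Zαc/n = 3.65 × 10⁶ m/s
a = v²/r = (3.65 × 10⁶)² / 9.52 × 10⁻¹¹ = 1.40 × 10²³ m/s²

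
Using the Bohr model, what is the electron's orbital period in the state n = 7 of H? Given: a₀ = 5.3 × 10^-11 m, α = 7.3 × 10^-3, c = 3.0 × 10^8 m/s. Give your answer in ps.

0.052 ps

r = n²a₀/Z = 7²·5.3 × 10^-11/1 = 2.6 × 10^-9 m
v = Zαc/n = 1·0.0073·3.0 × 10^8/7 = 3.1 × 10^5 m/s
T = 2πr/v = 5.2 × 10^-14 s = 0.052 ps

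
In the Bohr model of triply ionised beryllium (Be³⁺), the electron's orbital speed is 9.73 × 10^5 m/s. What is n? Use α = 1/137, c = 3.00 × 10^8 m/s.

v_n = Zαc/n ⇒ n = Zαc/v = 4 × 0.00730 × 3.00 × 10^8 / 9.73 × 10^5 ≈ 9.00
n = 9

9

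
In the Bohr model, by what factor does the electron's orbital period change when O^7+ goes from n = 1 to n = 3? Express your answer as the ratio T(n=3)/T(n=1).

T ∝ Z^-2 · n^3; with Z fixed, T ∝ n^3.
T(n=3)/T(n=1) = (3/1)^3 = 27

27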